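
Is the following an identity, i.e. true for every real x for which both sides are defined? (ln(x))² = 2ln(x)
No, this is NOT an identity.

Claim: (ln(x))² = 2ln(x).
Test a specific point where both sides are defined: x = 3.
LHS = (ln(x))² ≈ 1.2069
RHS = 2ln(x) ≈ 2.1972
Since 1.2069 ≠ 2.1972, the equation fails at this point, so it cannot hold for every real x for which both sides are defined.
2ln(x) equals ln(x²), which is not the same as (ln x)².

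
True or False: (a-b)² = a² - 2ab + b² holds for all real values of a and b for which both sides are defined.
Claim: (a-b)² = a² - 2ab + b².
Reasoning: Expand: (a-b)² = (a-b)(a-b) = a·a - a·b - b·a + b·b = a² - 2ab + b².
So the two sides agree for all real values of a and b for which both sides are defined.

Conclusion: True.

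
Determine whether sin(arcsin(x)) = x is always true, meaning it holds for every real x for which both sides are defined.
Yes, this is an identity.

Claim: sin(arcsin(x)) = x.
Reasoning: For -1 ≤ x ≤ 1 (where arcsin is defined), arcsin(x) is by definition an angle whose sine equals x. Taking the sine of that angle returns x. (Note the other order, arcsin(sin x) = x, is NOT an identity.)
So the two sides agree for every real x for which both sides are defined.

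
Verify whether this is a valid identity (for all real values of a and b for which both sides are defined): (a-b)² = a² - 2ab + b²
Claim: (a-b)² = a² - 2ab + b².
Reasoning: Expand: (a-b)² = (a-b)(a-b) = a·a - a·b - b·a + b·b = a² - 2ab + b².
So the two sides agree for all real values of a and b for which both sides are defined.

Conclusion: Yes, this is an identity.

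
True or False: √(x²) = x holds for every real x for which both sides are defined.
Claim: √(x²) = x.
Test a specific point where both sides are defined: x = -1.
LHS = √(x²) ≈ 1.0000
RHS = x ≈ -1.0000
Since 1.0000 ≠ -1.0000, the equation fails at this point, so it cannot hold for every real x for which both sides are defined.
√(x²) = |x|, which differs from x whenever x < 0 (both sides are defined for every real x).

Conclusion: False.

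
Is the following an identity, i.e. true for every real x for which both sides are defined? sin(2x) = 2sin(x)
No, this is NOT an identity.

Claim: sin(2x) = 2sin(x).
Test a specific point where both sides are defined: x = 2π/3.
LHS = sin(2x) ≈ -0.8660
RHS = 2sin(x) ≈ 1.7321
Since -0.8660 ≠ 1.7321, the equation fails at this point, so it cannot hold for every real x for which both sides are defined.
The correct double-angle formula is sin(2x) = 2sin(x)cos(x).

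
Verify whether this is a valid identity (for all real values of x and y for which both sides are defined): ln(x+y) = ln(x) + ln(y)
Claim: ln(x+y) = ln(x) + ln(y).
Test a specific point where both sides are defined: x = 5, y = 1/2.
LHS = ln(x+y) ≈ 1.7047
RHS = ln(x) + ln(y) ≈ 0.9163
Since 1.7047 ≠ 0.9163, the equation fails at this point, so it cannot hold for all real values of x and y for which both sides are defined.
ln(x) + ln(y) = ln(xy), not ln(x+y).

Conclusion: No, this is NOT an identity.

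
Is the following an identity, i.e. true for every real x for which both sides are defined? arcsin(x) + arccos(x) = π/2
Yes, this is an identity.

Claim: arcsin(x) + arccos(x) = π/2.
Reasoning: Both sides are defined for -1 ≤ x ≤ 1. Let θ = arcsin(x), so sin θ = x and θ ∈ [-π/2, π/2]. Then cos(π/2 - θ) = sin θ = x and π/2 - θ ∈ [0, π], which is exactly the range of arccos, so arccos(x) = π/2 - θ. Adding: arcsin(x) + arccos(x) = θ + (π/2 - θ) = π/2.
So the two sides agree for every real x for which both sides are defined.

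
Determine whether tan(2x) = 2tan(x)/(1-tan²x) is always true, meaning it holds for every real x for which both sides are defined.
Yes, this is an identity.

Claim: tan(2x) = 2tan(x)/(1-tan²x).
Reasoning: tan(2x) = sin(2x)/cos(2x) = 2sin(x)cos(x) / (cos²x - sin²x). Divide numerator and denominator by cos²x: 2tan(x) / (1 - tan²x).
So the two sides agree for every real x for which both sides are defined.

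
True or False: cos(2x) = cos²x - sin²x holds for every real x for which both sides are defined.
Claim: cos(2x) = cos²x - sin²x.
Reasoning: Put y = x in the addition formula cos(x+y) = cos(x)cos(y) - sin(x)sin(y): cos(2x) = cos²x - sin²x.
So the two sides agree for every real x for which both sides are defined.

Conclusion: True.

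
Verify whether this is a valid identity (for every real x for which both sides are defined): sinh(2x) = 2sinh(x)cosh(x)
Claim: sinh(2x) = 2sinh(x)cosh(x).
Reasoning: 2sinh(x)cosh(x) = 2 · (e^x - e^-x)/2 · (e^x + e^-x)/2 = (e^(2x) - e^(-2x))/2 = sinh(2x).
So the two sides agree for every real x for which both sides are defined.

Conclusion: Yes, this is an identity.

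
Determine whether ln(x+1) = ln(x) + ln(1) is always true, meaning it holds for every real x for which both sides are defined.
Claim: ln(x+1) = ln(x) + ln(1).
Test a specific point where both sides are defined: x = 1/2.
LHS = ln(x+1) ≈ 0.4055
RHS = ln(x) + ln(1) ≈ -0.6931
Since 0.4055 ≠ -0.6931, the equation fails at this point, so it cannot hold for every real x for which both sides are defined.
ln(1) = 0, so the right side is just ln(x), which differs from ln(x+1).

Conclusion: No, this is NOT an identity.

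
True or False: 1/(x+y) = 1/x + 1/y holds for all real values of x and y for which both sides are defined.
False.

Claim: 1/(x+y) = 1/x + 1/y.
Test a specific point where both sides are defined: x = 2, y = 5.
LHS = 1/(x+y) ≈ 0.1429
RHS = 1/x + 1/y ≈ 0.7000
Since 0.1429 ≠ 0.7000, the equation fails at this point, so it cannot hold for all real values of x and y for which both sides are defined.
1/x + 1/y = (x+y)/(xy), which is not 1/(x+y).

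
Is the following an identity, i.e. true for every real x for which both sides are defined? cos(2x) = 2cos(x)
Claim: cos(2x) = 2cos(x).
Test a specific point where both sides are defined: x = π/4.
LHS = cos(2x) ≈ 0.0000
RHS = 2cos(x) ≈ 1.4142
Since 0.0000 ≠ 1.4142, the equation fails at this point, so it cannot hold for every real x for which both sides are defined.
The correct double-angle formula is cos(2x) = cos²x - sin²x.

Conclusion: No, this is NOT an identity.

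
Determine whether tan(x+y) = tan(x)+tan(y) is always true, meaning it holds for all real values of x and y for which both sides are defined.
No, this is NOT an identity.

Claim: tan(x+y) = tan(x)+tan(y).
Test a specific point where both sides are defined: x = -π/6, y = 3π/4.
LHS = tan(x+y) ≈ -3.7321
RHS = tan(x)+tan(y) ≈ -1.5774
Since -3.7321 ≠ -1.5774, the equation fails at this point, so it cannot hold for all real values of x and y for which both sides are defined.
The correct formula is tan(x+y) = (tan(x) + tan(y))/(1 - tan(x)tan(y)).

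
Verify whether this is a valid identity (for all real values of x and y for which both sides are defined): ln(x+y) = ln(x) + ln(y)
No, this is NOT an identity.

Claim: ln(x+y) = ln(x) + ln(y).
Test a specific point where both sides are defined: x = 2, y = 1/2.
LHS = ln(x+y) ≈ 0.9163
RHS = ln(x) + ln(y) ≈ 0.0000
Since 0.9163 ≠ 0.0000, the equation fails at this point, so it cannot hold for all real values of x and y for which both sides are defined.
ln(x) + ln(y) = ln(xy), not ln(x+y).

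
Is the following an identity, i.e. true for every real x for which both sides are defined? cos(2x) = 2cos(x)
No, this is NOT an identity.

Claim: cos(2x) = 2cos(x).
Test a specific point where both sides are defined: x = 2π/3.
LHS = cos(2x) ≈ -0.5000
RHS = 2cos(x) ≈ -1.0000
Since -0.5000 ≠ -1.0000, the equation fails at this point, so it cannot hold for every real x for which both sides are defined.
The correct double-angle formula is cos(2x) = cos²x - sin²x.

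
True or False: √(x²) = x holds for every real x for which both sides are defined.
False.

Claim: √(x²) = x.
Test a specific point where both sides are defined: x = -1.
LHS = √(x²) ≈ 1.0000
RHS = x ≈ -1.0000
Since 1.0000 ≠ -1.0000, the equation fails at this point, so it cannot hold for every real x for which both sides are defined.
√(x²) = |x|, which differs from x whenever x < 0 (both sides are defined for every real x).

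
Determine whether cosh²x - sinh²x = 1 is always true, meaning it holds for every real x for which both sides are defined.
Claim: cosh²x - sinh²x = 1.
Reasoning: With cosh(x) = (e^x + e^-x)/2 and sinh(x) = (e^x - e^-x)/2: cosh²x = (e^(2x) + 2 + e^(-2x))/4 and sinh²x = (e^(2x) - 2 + e^(-2x))/4. Subtracting leaves 4/4 = 1.
So the two sides agree for every real x for which both sides are defined.

Conclusion: Yes, this is an identity.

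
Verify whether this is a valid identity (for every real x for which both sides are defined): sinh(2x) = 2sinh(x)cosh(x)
Claim: sinh(2x) = 2sinh(x)cosh(x).
Reasoning: 2sinh(x)cosh(x) = 2 · (e^x - e^-x)/2 · (e^x + e^-x)/2 = (e^(2x) - e^(-2x))/2 = sinh(2x).
So the two sides agree for every real x for which both sides are defined.

Conclusion: Yes, this is an identity.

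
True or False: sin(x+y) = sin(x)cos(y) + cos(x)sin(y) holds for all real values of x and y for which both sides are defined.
True.

Claim: sin(x+y) = sin(x)cos(y) + cos(x)sin(y).
Reasoning: By Euler's formula e^(i(x+y)) = e^(ix)·e^(iy) = (cos x + i·sin x)(cos y + i·sin y). The imaginary part of the left side is sin(x+y); the imaginary part of the product is sin(x)cos(y) + cos(x)sin(y).
So the two sides agree for all real values of x and y for which both sides are defined.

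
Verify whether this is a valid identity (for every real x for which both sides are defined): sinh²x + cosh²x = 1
Claim: sinh²x + cosh²x = 1.
Test a specific point where both sides are defined: x = 3/2.
LHS = sinh²x + cosh²x ≈ 10.0677
RHS = 1 ≈ 1.0000
Since 10.0677 ≠ 1.0000, the equation fails at this point, so it cannot hold for every real x for which both sides are defined.
The correct hyperbolic identity is cosh²x - sinh²x = 1 (a difference); the sum sinh²x + cosh²x equals cosh(2x).

Conclusion: No, this is NOT an identity.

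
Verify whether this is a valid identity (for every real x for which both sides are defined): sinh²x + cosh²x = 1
No, this is NOT an identity.

Claim: sinh²x + cosh²x = 1.
Test a specific point where both sides are defined: x = -1.
LHS = sinh²x + cosh²x ≈ 3.7622
RHS = 1 ≈ 1.0000
Since 3.7622 ≠ 1.0000, the equation fails at this point, so it cannot hold for every real x for which both sides are defined.
The correct hyperbolic identity is cosh²x - sinh²x = 1 (a difference); the sum sinh²x + cosh²x equals cosh(2x).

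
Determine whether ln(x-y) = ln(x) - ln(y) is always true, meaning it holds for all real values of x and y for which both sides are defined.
Claim: ln(x-y) = ln(x) - ln(y).
Test a specific point where both sides are defined: x = 4, y = 3/2.
LHS = ln(x-y) ≈ 0.9163
RHS = ln(x) - ln(y) ≈ 0.9808
Since 0.9163 ≠ 0.9808, the equation fails at this point, so it cannot hold for all real values of x and y for which both sides are defined.
ln(x) - ln(y) = ln(x/y), not ln(x-y).

Conclusion: No, this is NOT an identity.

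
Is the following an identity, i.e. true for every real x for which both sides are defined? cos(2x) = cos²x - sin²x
Yes, this is an identity.

Claim: cos(2x) = cos²x - sin²x.
Reasoning: Put y = x in the addition formula cos(x+y) = cos(x)cos(y) - sin(x)sin(y): cos(2x) = cos²x - sin²x.
So the two sides agree for every real x for which both sides are defined.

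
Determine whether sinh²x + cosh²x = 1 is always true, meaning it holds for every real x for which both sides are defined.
Claim: sinh²x + cosh²x = 1.
Test a specific point where both sides are defined: x = 3/2.
LHS = sinh²x + cosh²x ≈ 10.0677
RHS = 1 ≈ 1.0000
Since 10.0677 ≠ 1.0000, the equation fails at this point, so it cannot hold for every real x for which both sides are defined.
The correct hyperbolic identity is cosh²x - sinh²x = 1 (a difference); the sum sinh²x + cosh²x equals cosh(2x).

Conclusion: No, this is NOT an identity.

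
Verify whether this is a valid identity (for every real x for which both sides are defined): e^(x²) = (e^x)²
No, this is NOT an identity.

Claim: e^(x²) = (e^x)².
Test a specific point where both sides are defined: x = -1.
LHS = e^(x²) ≈ 2.7183
RHS = (e^x)² ≈ 0.1353
Since 2.7183 ≠ 0.1353, the equation fails at this point, so it cannot hold for every real x for which both sides are defined.
(e^x)² = e^(2x), and 2x ≠ x² in general.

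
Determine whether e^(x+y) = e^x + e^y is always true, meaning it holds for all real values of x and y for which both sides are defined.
Claim: e^(x+y) = e^x + e^y.
Test a specific point where both sides are defined: x = -2, y = -2.
LHS = e^(x+y) ≈ 0.0183
RHS = e^x + e^y ≈ 0.2707
Since 0.0183 ≠ 0.2707, the equation fails at this point, so it cannot hold for all real values of x and y for which both sides are defined.
The correct rule is e^(x+y) = e^x · e^y (a product, not a sum).

Conclusion: No, this is NOT an identity.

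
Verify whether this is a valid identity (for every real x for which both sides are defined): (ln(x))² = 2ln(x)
Claim: (ln(x))² = 2ln(x).
Test a specific point where both sides are defined: x = 1/2.
LHS = (ln(x))² ≈ 0.4805
RHS = 2ln(x) ≈ -1.3863
Since 0.4805 ≠ -1.3863, the equation fails at this point, so it cannot hold for every real x for which both sides are defined.
2ln(x) equals ln(x²), which is not the same as (ln x)².

Conclusion: No, this is NOT an identity.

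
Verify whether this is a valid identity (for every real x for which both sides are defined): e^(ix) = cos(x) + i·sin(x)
Yes, this is an identity.

Claim: e^(ix) = cos(x) + i·sin(x).
Reasoning: Euler's formula. Expand e^(ix) = Σ (ix)^k / k!. Since i² = -1, the even-k terms are Σ (-1)^m x^(2m)/(2m)! = cos(x) and the odd-k terms are i · Σ (-1)^m x^(2m+1)/(2m+1)! = i·sin(x).
So the two sides agree for every real x for which both sides are defined.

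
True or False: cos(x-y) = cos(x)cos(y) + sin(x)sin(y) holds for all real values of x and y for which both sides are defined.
True.

Claim: cos(x-y) = cos(x)cos(y) + sin(x)sin(y).
Reasoning: Replace y by -y in cos(x+y) = cos(x)cos(y) - sin(x)sin(y) and use cos(-y) = cos(y), sin(-y) = -sin(y): cos(x-y) = cos(x)cos(y) + sin(x)sin(y).
So the two sides agree for all real values of x and y for which both sides are defined.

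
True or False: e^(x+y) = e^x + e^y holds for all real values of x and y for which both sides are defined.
False.

Claim: e^(x+y) = e^x + e^y.
Test a specific point where both sides are defined: x = -1, y = 3/2.
LHS = e^(x+y) ≈ 1.6487
RHS = e^x + e^y ≈ 4.8496
Since 1.6487 ≠ 4.8496, the equation fails at this point, so it cannot hold for all real values of x and y for which both sides are defined.
The correct rule is e^(x+y) = e^x · e^y (a product, not a sum).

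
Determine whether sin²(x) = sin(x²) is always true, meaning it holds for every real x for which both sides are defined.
Claim: sin²(x) = sin(x²).
Test a specific point where both sides are defined: x = π/3.
LHS = sin²(x) ≈ 0.7500
RHS = sin(x²) ≈ 0.8897
Since 0.7500 ≠ 0.8897, the equation fails at this point, so it cannot hold for every real x for which both sides are defined.
sin²(x) means (sin x)², squaring the output; sin(x²) squares the input. These are different functions.

Conclusion: No, this is NOT an identity.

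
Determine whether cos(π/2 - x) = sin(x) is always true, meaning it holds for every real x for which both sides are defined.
Claim: cos(π/2 - x) = sin(x).
Reasoning: Use cos(u - v) = cos(u)cos(v) + sin(u)sin(v) with u = π/2, v = x: cos(π/2)cos(x) + sin(π/2)sin(x) = 0·cos(x) + 1·sin(x) = sin(x).
So the two sides agree for every real x for which both sides are defined.

Conclusion: Yes, this is an identity.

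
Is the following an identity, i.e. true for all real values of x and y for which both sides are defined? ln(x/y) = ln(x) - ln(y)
Yes, this is an identity.

Claim: ln(x/y) = ln(x) - ln(y).
Reasoning: Both sides are simultaneously defined only when x, y > 0. Write x = e^p, y = e^q. Then x/y = e^(p-q), so ln(x/y) = p - q = ln(x) - ln(y).
So the two sides agree for all real values of x and y for which both sides are defined.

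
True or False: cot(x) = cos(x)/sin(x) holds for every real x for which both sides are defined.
True.

Claim: cot(x) = cos(x)/sin(x).
Reasoning: cot(x) is defined as 1/tan(x) = 1/(sin(x)/cos(x)) = cos(x)/sin(x), wherever sin(x) ≠ 0.
So the two sides agree for every real x for which both sides are defined.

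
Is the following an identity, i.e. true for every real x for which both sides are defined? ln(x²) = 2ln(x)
Yes, this is an identity.

Claim: ln(x²) = 2ln(x).
Reasoning: The right side requires x > 0. For x > 0, x² = (e^(ln x))² = e^(2ln x), so ln(x²) = 2ln(x). (For x < 0 the right side is undefined, so those values are outside the claim.)
So the two sides agree for every real x for which both sides are defined.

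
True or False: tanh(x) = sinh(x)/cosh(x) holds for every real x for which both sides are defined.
True.

Claim: tanh(x) = sinh(x)/cosh(x).
Reasoning: tanh(x) is defined as sinh(x)/cosh(x) = (e^x - e^-x)/(e^x + e^-x); cosh(x) ≥ 1 is never zero, so this holds for every real x.
So the two sides agree for every real x for which both sides are defined.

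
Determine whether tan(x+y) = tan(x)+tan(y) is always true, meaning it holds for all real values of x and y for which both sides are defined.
Claim: tan(x+y) = tan(x)+tan(y).
Test a specific point where both sides are defined: x = 2π/3, y = 3π/4.
LHS = tan(x+y) ≈ 3.7321
RHS = tan(x)+tan(y) ≈ -2.7321
Since 3.7321 ≠ -2.7321, the equation fails at this point, so it cannot hold for all real values of x and y for which both sides are defined.
The correct formula is tan(x+y) = (tan(x) + tan(y))/(1 - tan(x)tan(y)).

Conclusion: No, this is NOT an identity.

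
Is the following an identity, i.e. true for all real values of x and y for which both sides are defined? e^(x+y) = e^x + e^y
No, this is NOT an identity.

Claim: e^(x+y) = e^x + e^y.
Test a specific point where both sides are defined: x = -3, y = 2.
LHS = e^(x+y) ≈ 0.3679
RHS = e^x + e^y ≈ 7.4388
Since 0.3679 ≠ 7.4388, the equation fails at this point, so it cannot hold for all real values of x and y for which both sides are defined.
The correct rule is e^(x+y) = e^x · e^y (a product, not a sum).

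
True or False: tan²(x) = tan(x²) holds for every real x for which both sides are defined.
Claim: tan²(x) = tan(x²).
Test a specific point where both sides are defined: x = 2π/3.
LHS = tan²(x) ≈ 3.0000
RHS = tan(x²) ≈ 2.9590
Since 3.0000 ≠ 2.9590, the equation fails at this point, so it cannot hold for every real x for which both sides are defined.
tan²(x) means (tan x)², squaring the output; tan(x²) squares the input. These are different functions.

Conclusion: False.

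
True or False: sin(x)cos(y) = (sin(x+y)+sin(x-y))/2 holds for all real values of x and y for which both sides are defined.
True.

Claim: sin(x)cos(y) = (sin(x+y)+sin(x-y))/2.
Reasoning: sin(x+y) = sin(x)cos(y) + cos(x)sin(y) and sin(x-y) = sin(x)cos(y) - cos(x)sin(y). Adding, sin(x+y) + sin(x-y) = 2sin(x)cos(y); divide by 2.
So the two sides agree for all real values of x and y for which both sides are defined.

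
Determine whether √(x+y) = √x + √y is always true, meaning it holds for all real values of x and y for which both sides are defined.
Claim: √(x+y) = √x + √y.
Test a specific point where both sides are defined: x = 4, y = 4.
LHS = √(x+y) ≈ 2.8284
RHS = √x + √y ≈ 4.0000
Since 2.8284 ≠ 4.0000, the equation fails at this point, so it cannot hold for all real values of x and y for which both sides are defined.
Squaring the right side gives x + 2√(xy) + y, not x + y.

Conclusion: No, this is NOT an identity.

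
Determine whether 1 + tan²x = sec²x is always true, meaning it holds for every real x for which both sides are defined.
Yes, this is an identity.

Claim: 1 + tan²x = sec²x.
Reasoning: Start from sin²x + cos²x = 1 and divide every term by cos²x (allowed wherever tan x and sec x are defined): tan²x + 1 = 1/cos²x = sec²x.
So the two sides agree for every real x for which both sides are defined.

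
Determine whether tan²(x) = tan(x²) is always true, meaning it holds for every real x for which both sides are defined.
Claim: tan²(x) = tan(x²).
Test a specific point where both sides are defined: x = 2π/3.
LHS = tan²(x) ≈ 3.0000
RHS = tan(x²) ≈ 2.9590
Since 3.0000 ≠ 2.9590, the equation fails at this point, so it cannot hold for every real x for which both sides are defined.
tan²(x) means (tan x)², squaring the output; tan(x²) squares the input. These are different functions.

Conclusion: No, this is NOT an identity.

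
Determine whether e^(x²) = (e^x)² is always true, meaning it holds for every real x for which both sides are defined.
No, this is NOT an identity.

Claim: e^(x²) = (e^x)².
Test a specific point where both sides are defined: x = 3.
LHS = e^(x²) ≈ 8103.0839
RHS = (e^x)² ≈ 403.4288
Since 8103.0839 ≠ 403.4288, the equation fails at this point, so it cannot hold for every real x for which both sides are defined.
(e^x)² = e^(2x), and 2x ≠ x² in general.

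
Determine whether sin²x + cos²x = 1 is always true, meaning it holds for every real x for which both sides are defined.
Yes, this is an identity.

Claim: sin²x + cos²x = 1.
Reasoning: The point (cos x, sin x) lies on the unit circle X² + Y² = 1, so cos²x + sin²x = 1 for every real x.
So the two sides agree for every real x for which both sides are defined.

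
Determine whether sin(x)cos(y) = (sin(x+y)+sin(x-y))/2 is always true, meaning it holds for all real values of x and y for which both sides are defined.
Yes, this is an identity.

Claim: sin(x)cos(y) = (sin(x+y)+sin(x-y))/2.
Reasoning: sin(x+y) = sin(x)cos(y) + cos(x)sin(y) and sin(x-y) = sin(x)cos(y) - cos(x)sin(y). Adding, sin(x+y) + sin(x-y) = 2sin(x)cos(y); divide by 2.
So the two sides agree for all real values of x and y for which both sides are defined.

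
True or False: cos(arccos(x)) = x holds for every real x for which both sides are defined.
True.

Claim: cos(arccos(x)) = x.
Reasoning: For -1 ≤ x ≤ 1 (where arccos is defined), arccos(x) is by definition an angle whose cosine equals x. Taking the cosine of that angle returns x. (Note the other order, arccos(cos x) = x, is NOT an identity.)
So the two sides agree for every real x for which both sides are defined.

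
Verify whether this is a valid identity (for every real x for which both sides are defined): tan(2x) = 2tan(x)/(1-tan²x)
Yes, this is an identity.

Claim: tan(2x) = 2tan(x)/(1-tan²x).
Reasoning: tan(2x) = sin(2x)/cos(2x) = 2sin(x)cos(x) / (cos²x - sin²x). Divide numerator and denominator by cos²x: 2tan(x) / (1 - tan²x).
So the two sides agree for every real x for which both sides are defined.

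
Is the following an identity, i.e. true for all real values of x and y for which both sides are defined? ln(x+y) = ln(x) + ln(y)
No, this is NOT an identity.

Claim: ln(x+y) = ln(x) + ln(y).
Test a specific point where both sides are defined: x = 3, y = 4.
LHS = ln(x+y) ≈ 1.9459
RHS = ln(x) + ln(y) ≈ 2.4849
Since 1.9459 ≠ 2.4849, the equation fails at this point, so it cannot hold for all real values of x and y for which both sides are defined.
ln(x) + ln(y) = ln(xy), not ln(x+y).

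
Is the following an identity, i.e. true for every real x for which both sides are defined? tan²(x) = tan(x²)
No, this is NOT an identity.

Claim: tan²(x) = tan(x²).
Test a specific point where both sides are defined: x = 2π/3.
LHS = tan²(x) ≈ 3.0000
RHS = tan(x²) ≈ 2.9590
Since 3.0000 ≠ 2.9590, the equation fails at this point, so it cannot hold for every real x for which both sides are defined.
tan²(x) means (tan x)², squaring the output; tan(x²) squares the input. These are different functions.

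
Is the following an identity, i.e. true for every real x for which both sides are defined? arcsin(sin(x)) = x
No, this is NOT an identity.

Claim: arcsin(sin(x)) = x.
Test a specific point where both sides are defined: x = 3π/4.
LHS = arcsin(sin(x)) ≈ 0.7854
RHS = x ≈ 2.3562
Since 0.7854 ≠ 2.3562, the equation fails at this point, so it cannot hold for every real x for which both sides are defined.
arcsin only returns values in [-π/2, π/2], so arcsin(sin(x)) = x holds only for x in that interval, not for all real x.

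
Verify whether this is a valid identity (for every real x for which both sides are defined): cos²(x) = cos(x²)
Claim: cos²(x) = cos(x²).
Test a specific point where both sides are defined: x = π/6.
LHS = cos²(x) ≈ 0.7500
RHS = cos(x²) ≈ 0.9627
Since 0.7500 ≠ 0.9627, the equation fails at this point, so it cannot hold for every real x for which both sides are defined.
cos²(x) means (cos x)², squaring the output; cos(x²) squares the input. These are different functions.

Conclusion: No, this is NOT an identity.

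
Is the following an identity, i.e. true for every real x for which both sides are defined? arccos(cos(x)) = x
Claim: arccos(cos(x)) = x.
Test a specific point where both sides are defined: x = -π/4.
LHS = arccos(cos(x)) ≈ 0.7854
RHS = x ≈ -0.7854
Since 0.7854 ≠ -0.7854, the equation fails at this point, so it cannot hold for every real x for which both sides are defined.
arccos only returns values in [0, π], so arccos(cos(x)) = x holds only for x in that interval, not for all real x.

Conclusion: No, this is NOT an identity.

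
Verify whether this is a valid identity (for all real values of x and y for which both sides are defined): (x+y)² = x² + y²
Claim: (x+y)² = x² + y².
Test a specific point where both sides are defined: x = 3/2, y = 2.
LHS = (x+y)² ≈ 12.2500
RHS = x² + y² ≈ 6.2500
Since 12.2500 ≠ 6.2500, the equation fails at this point, so it cannot hold for all real values of x and y for which both sides are defined.
The correct expansion is (x+y)² = x² + 2xy + y²; the cross term 2xy is missing.

Conclusion: No, this is NOT an identity.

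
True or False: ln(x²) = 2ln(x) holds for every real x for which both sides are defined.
Claim: ln(x²) = 2ln(x).
Reasoning: The right side requires x > 0. For x > 0, x² = (e^(ln x))² = e^(2ln x), so ln(x²) = 2ln(x). (For x < 0 the right side is undefined, so those values are outside the claim.)
So the two sides agree for every real x for which both sides are defined.

Conclusion: True.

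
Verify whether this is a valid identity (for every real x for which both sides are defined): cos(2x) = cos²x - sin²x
Yes, this is an identity.

Claim: cos(2x) = cos²x - sin²x.
Reasoning: Put y = x in the addition formula cos(x+y) = cos(x)cos(y) - sin(x)sin(y): cos(2x) = cos²x - sin²x.
So the two sides agree for every real x for which both sides are defined.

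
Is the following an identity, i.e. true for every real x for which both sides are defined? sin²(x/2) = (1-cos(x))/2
Yes, this is an identity.

Claim: sin²(x/2) = (1-cos(x))/2.
Reasoning: Use cos(2θ) = 1 - 2sin²θ with θ = x/2: cos(x) = 1 - 2sin²(x/2). Solving for sin²(x/2) gives (1 - cos(x))/2.
So the two sides agree for every real x for which both sides are defined.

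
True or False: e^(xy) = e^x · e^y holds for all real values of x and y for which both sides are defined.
False.

Claim: e^(xy) = e^x · e^y.
Test a specific point where both sides are defined: x = 3/2, y = -2.
LHS = e^(xy) ≈ 0.0498
RHS = e^x · e^y ≈ 0.6065
Since 0.0498 ≠ 0.6065, the equation fails at this point, so it cannot hold for all real values of x and y for which both sides are defined.
e^x · e^y = e^(x+y), not e^(xy).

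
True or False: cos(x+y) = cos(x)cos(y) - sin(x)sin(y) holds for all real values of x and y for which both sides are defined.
True.

Claim: cos(x+y) = cos(x)cos(y) - sin(x)sin(y).
Reasoning: By Euler's formula e^(i(x+y)) = e^(ix)·e^(iy) = (cos x + i·sin x)(cos y + i·sin y). The real part of the left side is cos(x+y); the real part of the product is cos(x)cos(y) - sin(x)sin(y) (since i·i = -1).
So the two sides agree for all real values of x and y for which both sides are defined.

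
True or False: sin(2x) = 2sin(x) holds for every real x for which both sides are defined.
Claim: sin(2x) = 2sin(x).
Test a specific point where both sides are defined: x = -π/2.
LHS = sin(2x) ≈ 0.0000
RHS = 2sin(x) ≈ -2.0000
Since 0.0000 ≠ -2.0000, the equation fails at this point, so it cannot hold for every real x for which both sides are defined.
The correct double-angle formula is sin(2x) = 2sin(x)cos(x).

Conclusion: False.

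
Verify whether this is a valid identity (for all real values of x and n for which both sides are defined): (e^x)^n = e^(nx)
Claim: (e^x)^n = e^(nx).
Reasoning: e^x is a positive real number, and for a positive base B and real exponent n, B^n = e^(n·ln B). With B = e^x, ln B = x, so (e^x)^n = e^(n·x).
So the two sides agree for all real values of x and n for which both sides are defined.

Conclusion: Yes, this is an identity.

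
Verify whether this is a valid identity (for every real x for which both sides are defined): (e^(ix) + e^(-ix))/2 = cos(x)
Claim: (e^(ix) + e^(-ix))/2 = cos(x).
Reasoning: By Euler's formula e^(ix) = cos(x) + i·sin(x) and e^(-ix) = cos(x) - i·sin(x). Adding cancels the sine terms: e^(ix) + e^(-ix) = 2cos(x); divide by 2.
So the two sides agree for every real x for which both sides are defined.

Conclusion: Yes, this is an identity.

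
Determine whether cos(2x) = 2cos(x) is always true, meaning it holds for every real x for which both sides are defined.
Claim: cos(2x) = 2cos(x).
Test a specific point where both sides are defined: x = -π/6.
LHS = cos(2x) ≈ 0.5000
RHS = 2cos(x) ≈ 1.7321
Since 0.5000 ≠ 1.7321, the equation fails at this point, so it cannot hold for every real x for which both sides are defined.
The correct double-angle formula is cos(2x) = cos²x - sin²x.

Conclusion: No, this is NOT an identity.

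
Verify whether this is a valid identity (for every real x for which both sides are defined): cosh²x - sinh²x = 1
Claim: cosh²x - sinh²x = 1.
Reasoning: With cosh(x) = (e^x + e^-x)/2 and sinh(x) = (e^x - e^-x)/2: cosh²x = (e^(2x) + 2 + e^(-2x))/4 and sinh²x = (e^(2x) - 2 + e^(-2x))/4. Subtracting leaves 4/4 = 1.
So the two sides agree for every real x for which both sides are defined.

Conclusion: Yes, this is an identity.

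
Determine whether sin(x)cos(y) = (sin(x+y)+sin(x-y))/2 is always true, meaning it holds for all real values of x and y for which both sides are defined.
Claim: sin(x)cos(y) = (sin(x+y)+sin(x-y))/2.
Reasoning: sin(x+y) = sin(x)cos(y) + cos(x)sin(y) and sin(x-y) = sin(x)cos(y) - cos(x)sin(y). Adding, sin(x+y) + sin(x-y) = 2sin(x)cos(y); divide by 2.
So the two sides agree for all real values of x and y for which both sides are defined.

Conclusion: Yes, this is an identity.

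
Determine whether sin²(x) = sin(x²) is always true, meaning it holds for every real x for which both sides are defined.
Claim: sin²(x) = sin(x²).
Test a specific point where both sides are defined: x = -π/4.
LHS = sin²(x) ≈ 0.5000
RHS = sin(x²) ≈ 0.5785
Since 0.5000 ≠ 0.5785, the equation fails at this point, so it cannot hold for every real x for which both sides are defined.
sin²(x) means (sin x)², squaring the output; sin(x²) squares the input. These are different functions.

Conclusion: No, this is NOT an identity.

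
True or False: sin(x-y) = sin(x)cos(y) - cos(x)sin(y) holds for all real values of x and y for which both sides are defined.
Claim: sin(x-y) = sin(x)cos(y) - cos(x)sin(y).
Reasoning: Replace y by -y in sin(x+y) = sin(x)cos(y) + cos(x)sin(y) and use cos(-y) = cos(y), sin(-y) = -sin(y): sin(x-y) = sin(x)cos(y) - cos(x)sin(y).
So the two sides agree for all real values of x and y for which both sides are defined.

Conclusion: True.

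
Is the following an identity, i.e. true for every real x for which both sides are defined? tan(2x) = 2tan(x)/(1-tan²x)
Yes, this is an identity.

Claim: tan(2x) = 2tan(x)/(1-tan²x).
Reasoning: tan(2x) = sin(2x)/cos(2x) = 2sin(x)cos(x) / (cos²x - sin²x). Divide numerator and denominator by cos²x: 2tan(x) / (1 - tan²x).
So the two sides agree for every real x for which both sides are defined.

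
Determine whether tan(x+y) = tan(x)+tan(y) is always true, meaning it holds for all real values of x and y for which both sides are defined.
Claim: tan(x+y) = tan(x)+tan(y).
Test a specific point where both sides are defined: x = 2π/3, y = -π/4.
LHS = tan(x+y) ≈ 3.7321
RHS = tan(x)+tan(y) ≈ -2.7321
Since 3.7321 ≠ -2.7321, the equation fails at this point, so it cannot hold for all real values of x and y for which both sides are defined.
The correct formula is tan(x+y) = (tan(x) + tan(y))/(1 - tan(x)tan(y)).

Conclusion: No, this is NOT an identity.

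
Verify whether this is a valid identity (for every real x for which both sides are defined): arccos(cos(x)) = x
No, this is NOT an identity.

Claim: arccos(cos(x)) = x.
Test a specific point where both sides are defined: x = -π/3.
LHS = arccos(cos(x)) ≈ 1.0472
RHS = x ≈ -1.0472
Since 1.0472 ≠ -1.0472, the equation fails at this point, so it cannot hold for every real x for which both sides are defined.
arccos only returns values in [0, π], so arccos(cos(x)) = x holds only for x in that interval, not for all real x.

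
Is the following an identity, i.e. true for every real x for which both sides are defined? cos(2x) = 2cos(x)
Claim: cos(2x) = 2cos(x).
Test a specific point where both sides are defined: x = -π/6.
LHS = cos(2x) ≈ 0.5000
RHS = 2cos(x) ≈ 1.7321
Since 0.5000 ≠ 1.7321, the equation fails at this point, so it cannot hold for every real x for which both sides are defined.
The correct double-angle formula is cos(2x) = cos²x - sin²x.

Conclusion: No, this is NOT an identity.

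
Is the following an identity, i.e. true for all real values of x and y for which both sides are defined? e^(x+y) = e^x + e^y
No, this is NOT an identity.

Claim: e^(x+y) = e^x + e^y.
Test a specific point where both sides are defined: x = 3/2, y = 3/2.
LHS = e^(x+y) ≈ 20.0855
RHS = e^x + e^y ≈ 8.9634
Since 20.0855 ≠ 8.9634, the equation fails at this point, so it cannot hold for all real values of x and y for which both sides are defined.
The correct rule is e^(x+y) = e^x · e^y (a product, not a sum).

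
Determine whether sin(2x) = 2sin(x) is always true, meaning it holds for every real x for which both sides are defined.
No, this is NOT an identity.

Claim: sin(2x) = 2sin(x).
Test a specific point where both sides are defined: x = -π/3.
LHS = sin(2x) ≈ -0.8660
RHS = 2sin(x) ≈ -1.7321
Since -0.8660 ≠ -1.7321, the equation fails at this point, so it cannot hold for every real x for which both sides are defined.
The correct double-angle formula is sin(2x) = 2sin(x)cos(x).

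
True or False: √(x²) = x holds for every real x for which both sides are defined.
Claim: √(x²) = x.
Test a specific point where both sides are defined: x = -2.
LHS = √(x²) ≈ 2.0000
RHS = x ≈ -2.0000
Since 2.0000 ≠ -2.0000, the equation fails at this point, so it cannot hold for every real x for which both sides are defined.
√(x²) = |x|, which differs from x whenever x < 0 (both sides are defined for every real x).

Conclusion: False.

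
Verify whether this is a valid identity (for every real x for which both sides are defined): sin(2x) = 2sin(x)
Claim: sin(2x) = 2sin(x).
Test a specific point where both sides are defined: x = -π/2.
LHS = sin(2x) ≈ 0.0000
RHS = 2sin(x) ≈ -2.0000
Since 0.0000 ≠ -2.0000, the equation fails at this point, so it cannot hold for every real x for which both sides are defined.
The correct double-angle formula is sin(2x) = 2sin(x)cos(x).

Conclusion: No, this is NOT an identity.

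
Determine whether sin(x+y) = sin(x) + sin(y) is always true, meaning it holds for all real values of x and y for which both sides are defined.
No, this is NOT an identity.

Claim: sin(x+y) = sin(x) + sin(y).
Test a specific point where both sides are defined: x = π/3, y = 2π/3.
LHS = sin(x+y) ≈ 0.0000
RHS = sin(x) + sin(y) ≈ 1.7321
Since 0.0000 ≠ 1.7321, the equation fails at this point, so it cannot hold for all real values of x and y for which both sides are defined.
The correct expansion is sin(x+y) = sin(x)cos(y) + cos(x)sin(y); sine is not additive.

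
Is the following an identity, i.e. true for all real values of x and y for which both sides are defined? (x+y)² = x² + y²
Claim: (x+y)² = x² + y².
Test a specific point where both sides are defined: x = -3, y = -3.
LHS = (x+y)² ≈ 36.0000
RHS = x² + y² ≈ 18.0000
Since 36.0000 ≠ 18.0000, the equation fails at this point, so it cannot hold for all real values of x and y for which both sides are defined.
The correct expansion is (x+y)² = x² + 2xy + y²; the cross term 2xy is missing.

Conclusion: No, this is NOT an identity.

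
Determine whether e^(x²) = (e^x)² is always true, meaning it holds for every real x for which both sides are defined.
Claim: e^(x²) = (e^x)².
Test a specific point where both sides are defined: x = -3.
LHS = e^(x²) ≈ 8103.0839
RHS = (e^x)² ≈ 0.0025
Since 8103.0839 ≠ 0.0025, the equation fails at this point, so it cannot hold for every real x for which both sides are defined.
(e^x)² = e^(2x), and 2x ≠ x² in general.

Conclusion: No, this is NOT an identity.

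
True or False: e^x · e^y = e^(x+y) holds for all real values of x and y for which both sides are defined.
True.

Claim: e^x · e^y = e^(x+y).
Reasoning: This is the law of exponents for a common base: multiplying powers adds exponents. E.g. from the series, (Σ x^j/j!)(Σ y^k/k!) = Σ_m (Σ_{j+k=m} x^j y^k/(j!k!)) = Σ_m (x+y)^m/m! by the binomial theorem.
So the two sides agree for all real values of x and y for which both sides are defined.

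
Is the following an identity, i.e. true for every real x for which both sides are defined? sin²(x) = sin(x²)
No, this is NOT an identity.

Claim: sin²(x) = sin(x²).
Test a specific point where both sides are defined: x = π/3.
LHS = sin²(x) ≈ 0.7500
RHS = sin(x²) ≈ 0.8897
Since 0.7500 ≠ 0.8897, the equation fails at this point, so it cannot hold for every real x for which both sides are defined.
sin²(x) means (sin x)², squaring the output; sin(x²) squares the input. These are different functions.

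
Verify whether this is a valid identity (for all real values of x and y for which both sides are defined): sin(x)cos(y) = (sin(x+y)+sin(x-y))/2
Yes, this is an identity.

Claim: sin(x)cos(y) = (sin(x+y)+sin(x-y))/2.
Reasoning: sin(x+y) = sin(x)cos(y) + cos(x)sin(y) and sin(x-y) = sin(x)cos(y) - cos(x)sin(y). Adding, sin(x+y) + sin(x-y) = 2sin(x)cos(y); divide by 2.
So the two sides agree for all real values of x and y for which both sides are defined.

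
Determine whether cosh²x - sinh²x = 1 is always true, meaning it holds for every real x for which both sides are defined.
Yes, this is an identity.

Claim: cosh²x - sinh²x = 1.
Reasoning: With cosh(x) = (e^x + e^-x)/2 and sinh(x) = (e^x - e^-x)/2: cosh²x = (e^(2x) + 2 + e^(-2x))/4 and sinh²x = (e^(2x) - 2 + e^(-2x))/4. Subtracting leaves 4/4 = 1.
So the two sides agree for every real x for which both sides are defined.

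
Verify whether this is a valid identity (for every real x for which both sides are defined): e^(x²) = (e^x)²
Claim: e^(x²) = (e^x)².
Test a specific point where both sides are defined: x = -3.
LHS = e^(x²) ≈ 8103.0839
RHS = (e^x)² ≈ 0.0025
Since 8103.0839 ≠ 0.0025, the equation fails at this point, so it cannot hold for every real x for which both sides are defined.
(e^x)² = e^(2x), and 2x ≠ x² in general.

Conclusion: No, this is NOT an identity.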